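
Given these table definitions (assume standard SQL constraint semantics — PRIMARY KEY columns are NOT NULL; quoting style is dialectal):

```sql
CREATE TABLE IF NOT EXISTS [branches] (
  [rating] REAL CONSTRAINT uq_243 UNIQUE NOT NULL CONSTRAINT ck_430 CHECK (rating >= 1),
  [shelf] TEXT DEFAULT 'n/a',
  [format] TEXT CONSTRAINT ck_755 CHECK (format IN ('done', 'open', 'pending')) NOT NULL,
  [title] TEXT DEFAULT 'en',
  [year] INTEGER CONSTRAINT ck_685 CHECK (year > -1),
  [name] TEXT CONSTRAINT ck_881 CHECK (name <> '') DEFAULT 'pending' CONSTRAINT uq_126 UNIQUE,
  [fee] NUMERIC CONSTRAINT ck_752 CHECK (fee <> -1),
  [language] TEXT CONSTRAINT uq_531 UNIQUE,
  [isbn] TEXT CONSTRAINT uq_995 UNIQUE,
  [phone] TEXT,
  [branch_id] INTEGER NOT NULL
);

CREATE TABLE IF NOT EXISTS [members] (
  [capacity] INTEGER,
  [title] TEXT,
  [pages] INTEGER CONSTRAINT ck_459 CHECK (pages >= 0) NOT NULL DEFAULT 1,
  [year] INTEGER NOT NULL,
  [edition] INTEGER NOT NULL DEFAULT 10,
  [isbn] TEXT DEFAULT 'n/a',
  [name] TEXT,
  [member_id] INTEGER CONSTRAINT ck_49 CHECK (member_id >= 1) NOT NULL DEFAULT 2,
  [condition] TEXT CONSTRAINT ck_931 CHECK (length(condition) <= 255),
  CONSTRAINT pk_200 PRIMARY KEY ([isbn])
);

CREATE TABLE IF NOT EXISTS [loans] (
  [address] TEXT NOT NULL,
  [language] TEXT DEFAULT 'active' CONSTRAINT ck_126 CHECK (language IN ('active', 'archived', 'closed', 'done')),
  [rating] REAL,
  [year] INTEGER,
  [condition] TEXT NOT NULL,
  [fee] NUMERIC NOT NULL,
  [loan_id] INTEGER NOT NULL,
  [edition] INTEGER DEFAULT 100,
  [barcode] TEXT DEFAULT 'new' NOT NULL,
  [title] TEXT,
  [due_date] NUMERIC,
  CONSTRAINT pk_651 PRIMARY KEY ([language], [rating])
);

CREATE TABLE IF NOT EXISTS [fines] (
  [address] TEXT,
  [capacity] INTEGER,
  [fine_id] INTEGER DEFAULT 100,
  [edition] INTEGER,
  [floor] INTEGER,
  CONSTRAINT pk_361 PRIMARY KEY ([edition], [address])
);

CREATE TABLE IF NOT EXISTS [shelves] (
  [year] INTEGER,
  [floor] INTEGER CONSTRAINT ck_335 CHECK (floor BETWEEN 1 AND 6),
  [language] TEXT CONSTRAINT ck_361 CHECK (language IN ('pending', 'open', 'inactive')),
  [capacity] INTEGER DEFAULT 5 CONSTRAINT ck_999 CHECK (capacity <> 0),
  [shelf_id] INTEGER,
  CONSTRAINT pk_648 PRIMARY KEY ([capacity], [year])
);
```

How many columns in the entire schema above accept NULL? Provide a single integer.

branches: 8 nullable (shelf, title, year, name, fee, language, isbn, phone — PK none and explicit NOT NULL columns excluded).
members: 4 nullable (capacity, title, name, condition — PK (isbn) and explicit NOT NULL columns excluded).
loans: 4 nullable (year, edition, title, due_date — PK (language, rating) and explicit NOT NULL columns excluded).
fines: 3 nullable (capacity, fine_id, floor — PK (edition, address) and explicit NOT NULL columns excluded).
shelves: 3 nullable (floor, language, shelf_id — PK (capacity, year) and explicit NOT NULL columns excluded).
Total: 8 + 4 + 4 + 3 + 3 = 22.

22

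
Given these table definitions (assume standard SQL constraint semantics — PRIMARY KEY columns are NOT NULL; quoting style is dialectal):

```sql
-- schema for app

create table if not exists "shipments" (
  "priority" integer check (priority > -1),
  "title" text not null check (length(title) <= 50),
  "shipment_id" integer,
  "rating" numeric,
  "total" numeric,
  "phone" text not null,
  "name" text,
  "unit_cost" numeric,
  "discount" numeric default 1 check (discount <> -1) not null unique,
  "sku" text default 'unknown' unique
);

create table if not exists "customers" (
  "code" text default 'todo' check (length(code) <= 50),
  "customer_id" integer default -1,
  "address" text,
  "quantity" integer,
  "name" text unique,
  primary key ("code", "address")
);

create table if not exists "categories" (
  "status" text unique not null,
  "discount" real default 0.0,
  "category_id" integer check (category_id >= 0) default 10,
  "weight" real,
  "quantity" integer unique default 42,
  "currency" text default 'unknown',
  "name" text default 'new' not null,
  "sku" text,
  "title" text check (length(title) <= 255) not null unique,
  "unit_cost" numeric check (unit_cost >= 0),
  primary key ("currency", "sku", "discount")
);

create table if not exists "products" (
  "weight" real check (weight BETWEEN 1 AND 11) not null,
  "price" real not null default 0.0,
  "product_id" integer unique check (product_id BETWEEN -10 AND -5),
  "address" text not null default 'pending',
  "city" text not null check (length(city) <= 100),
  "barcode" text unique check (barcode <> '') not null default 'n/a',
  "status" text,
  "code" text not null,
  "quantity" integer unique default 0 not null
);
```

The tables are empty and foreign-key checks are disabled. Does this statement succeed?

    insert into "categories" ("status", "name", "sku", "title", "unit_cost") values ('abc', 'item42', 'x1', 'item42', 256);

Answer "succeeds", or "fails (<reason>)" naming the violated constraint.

succeeds

NOT NULL columns: currency defaults to 'unknown'; discount defaults to 0.0; name is supplied; sku is supplied; status is supplied; title is supplied.
CHECK constraints: 'item42' satisfies (length(title) <= 255); 256 satisfies (unit_cost >= 0).
No constraint is violated.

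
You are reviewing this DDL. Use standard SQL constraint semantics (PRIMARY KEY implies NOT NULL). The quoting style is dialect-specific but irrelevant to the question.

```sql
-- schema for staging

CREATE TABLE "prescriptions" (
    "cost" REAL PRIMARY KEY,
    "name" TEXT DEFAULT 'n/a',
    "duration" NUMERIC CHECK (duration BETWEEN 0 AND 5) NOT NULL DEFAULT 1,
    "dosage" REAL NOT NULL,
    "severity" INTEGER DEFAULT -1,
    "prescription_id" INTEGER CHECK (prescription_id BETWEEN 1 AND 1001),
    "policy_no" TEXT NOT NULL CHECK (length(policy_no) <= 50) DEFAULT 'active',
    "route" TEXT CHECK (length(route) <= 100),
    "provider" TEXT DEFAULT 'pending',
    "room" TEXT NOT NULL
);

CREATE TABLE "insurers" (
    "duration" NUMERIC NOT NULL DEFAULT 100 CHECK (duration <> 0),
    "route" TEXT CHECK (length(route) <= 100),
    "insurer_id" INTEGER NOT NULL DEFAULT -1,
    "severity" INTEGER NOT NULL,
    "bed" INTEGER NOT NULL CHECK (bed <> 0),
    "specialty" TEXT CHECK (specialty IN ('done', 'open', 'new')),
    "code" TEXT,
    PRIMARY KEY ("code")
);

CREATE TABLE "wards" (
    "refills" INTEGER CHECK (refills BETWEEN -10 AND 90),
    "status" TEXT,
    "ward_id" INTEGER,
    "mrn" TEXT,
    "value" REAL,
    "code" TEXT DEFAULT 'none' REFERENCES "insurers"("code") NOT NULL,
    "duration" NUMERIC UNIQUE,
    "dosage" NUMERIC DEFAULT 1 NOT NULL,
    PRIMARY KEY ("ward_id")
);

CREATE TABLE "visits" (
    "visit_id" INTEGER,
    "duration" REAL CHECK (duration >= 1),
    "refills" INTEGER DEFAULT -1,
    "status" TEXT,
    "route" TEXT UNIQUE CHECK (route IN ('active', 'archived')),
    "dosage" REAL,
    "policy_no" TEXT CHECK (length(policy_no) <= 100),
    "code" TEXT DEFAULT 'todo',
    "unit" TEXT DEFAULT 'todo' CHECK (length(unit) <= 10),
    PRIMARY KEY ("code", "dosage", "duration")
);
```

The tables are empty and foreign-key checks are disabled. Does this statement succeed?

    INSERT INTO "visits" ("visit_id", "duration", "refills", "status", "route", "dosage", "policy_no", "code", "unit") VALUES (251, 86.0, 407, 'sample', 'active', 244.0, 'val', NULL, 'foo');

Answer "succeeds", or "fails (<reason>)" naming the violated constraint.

fails (NOT NULL on code)

code is explicitly set to NULL, but code is part of the PRIMARY KEY (implied NOT NULL).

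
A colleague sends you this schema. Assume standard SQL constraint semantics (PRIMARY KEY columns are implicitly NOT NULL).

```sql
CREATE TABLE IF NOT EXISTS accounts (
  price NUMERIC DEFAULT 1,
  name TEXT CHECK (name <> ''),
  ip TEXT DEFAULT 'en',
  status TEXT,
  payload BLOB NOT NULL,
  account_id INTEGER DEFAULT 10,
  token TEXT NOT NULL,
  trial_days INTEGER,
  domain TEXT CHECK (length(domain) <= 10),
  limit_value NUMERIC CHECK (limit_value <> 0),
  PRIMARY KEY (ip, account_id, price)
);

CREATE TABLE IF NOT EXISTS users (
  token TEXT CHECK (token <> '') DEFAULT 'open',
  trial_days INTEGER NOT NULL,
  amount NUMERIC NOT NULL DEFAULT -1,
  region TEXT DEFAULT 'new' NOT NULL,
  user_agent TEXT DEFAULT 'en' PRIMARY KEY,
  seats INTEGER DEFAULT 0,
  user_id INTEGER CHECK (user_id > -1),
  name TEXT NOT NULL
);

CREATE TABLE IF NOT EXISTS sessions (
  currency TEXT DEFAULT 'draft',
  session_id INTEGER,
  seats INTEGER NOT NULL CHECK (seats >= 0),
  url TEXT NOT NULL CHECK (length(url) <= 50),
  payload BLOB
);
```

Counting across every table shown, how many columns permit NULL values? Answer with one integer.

accounts: 5 nullable (name, status, trial_days, domain, limit_value — PK (ip, account_id, price) and explicit NOT NULL columns excluded).
users: 3 nullable (token, seats, user_id — PK (user_agent) and explicit NOT NULL columns excluded).
sessions: 3 nullable (currency, session_id, payload — PK none and explicit NOT NULL columns excluded).
Total: 5 + 3 + 3 = 11.

11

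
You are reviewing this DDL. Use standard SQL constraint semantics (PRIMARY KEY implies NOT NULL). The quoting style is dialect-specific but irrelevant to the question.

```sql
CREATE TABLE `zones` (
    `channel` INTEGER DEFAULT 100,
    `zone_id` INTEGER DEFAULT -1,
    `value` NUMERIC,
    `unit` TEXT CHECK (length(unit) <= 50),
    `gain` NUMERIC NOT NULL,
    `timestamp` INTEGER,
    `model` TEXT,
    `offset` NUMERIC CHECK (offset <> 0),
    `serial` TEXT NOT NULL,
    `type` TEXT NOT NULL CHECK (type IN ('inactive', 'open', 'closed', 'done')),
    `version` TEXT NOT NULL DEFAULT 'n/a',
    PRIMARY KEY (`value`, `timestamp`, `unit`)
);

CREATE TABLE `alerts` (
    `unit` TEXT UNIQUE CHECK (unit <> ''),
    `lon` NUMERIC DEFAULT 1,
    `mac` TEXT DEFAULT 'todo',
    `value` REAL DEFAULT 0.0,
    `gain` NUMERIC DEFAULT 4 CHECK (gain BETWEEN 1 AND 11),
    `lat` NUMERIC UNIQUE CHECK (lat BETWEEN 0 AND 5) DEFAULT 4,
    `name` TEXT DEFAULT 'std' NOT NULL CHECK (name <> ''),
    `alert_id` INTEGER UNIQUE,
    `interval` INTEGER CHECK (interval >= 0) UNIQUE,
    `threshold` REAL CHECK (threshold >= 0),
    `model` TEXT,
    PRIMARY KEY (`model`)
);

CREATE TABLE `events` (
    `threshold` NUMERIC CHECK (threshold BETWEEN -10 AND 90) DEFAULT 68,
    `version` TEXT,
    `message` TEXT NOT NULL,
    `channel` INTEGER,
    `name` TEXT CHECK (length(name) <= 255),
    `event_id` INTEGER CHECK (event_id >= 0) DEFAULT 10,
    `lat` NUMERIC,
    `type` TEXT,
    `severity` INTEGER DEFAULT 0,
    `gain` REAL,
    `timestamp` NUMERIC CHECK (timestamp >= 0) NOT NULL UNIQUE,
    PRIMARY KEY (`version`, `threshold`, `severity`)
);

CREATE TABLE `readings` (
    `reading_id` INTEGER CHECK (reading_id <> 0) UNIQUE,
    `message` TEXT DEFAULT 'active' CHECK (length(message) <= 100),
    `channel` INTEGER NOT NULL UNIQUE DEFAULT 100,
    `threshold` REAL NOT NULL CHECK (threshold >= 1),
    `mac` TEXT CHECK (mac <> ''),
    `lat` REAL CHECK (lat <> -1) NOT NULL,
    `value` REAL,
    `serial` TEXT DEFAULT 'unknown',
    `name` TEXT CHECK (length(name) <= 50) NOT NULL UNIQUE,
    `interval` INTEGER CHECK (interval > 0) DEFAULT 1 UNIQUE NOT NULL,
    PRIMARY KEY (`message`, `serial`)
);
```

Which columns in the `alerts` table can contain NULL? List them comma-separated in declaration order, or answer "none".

unit, lon, mac, value, gain, lat, alert_id, interval, threshold

- unit: CHECK does not forbid NULL (a CHECK constraint passes when its expression is NULL) → nullable.
- lon: DEFAULT only fills an omitted column; an explicit NULL is still allowed → nullable.
- mac: DEFAULT only fills an omitted column; an explicit NULL is still allowed → nullable.
- value: DEFAULT only fills an omitted column; an explicit NULL is still allowed → nullable.
- gain: CHECK does not forbid NULL (a CHECK constraint passes when its expression is NULL) → nullable.
- lat: CHECK does not forbid NULL (a CHECK constraint passes when its expression is NULL) → nullable.
- name: declared NOT NULL → not nullable.
- alert_id: UNIQUE does not imply NOT NULL → nullable.
- interval: CHECK does not forbid NULL (a CHECK constraint passes when its expression is NULL) → nullable.
- threshold: CHECK does not forbid NULL (a CHECK constraint passes when its expression is NULL) → nullable.
- model: part of the PRIMARY KEY, which implies NOT NULL → not nullable.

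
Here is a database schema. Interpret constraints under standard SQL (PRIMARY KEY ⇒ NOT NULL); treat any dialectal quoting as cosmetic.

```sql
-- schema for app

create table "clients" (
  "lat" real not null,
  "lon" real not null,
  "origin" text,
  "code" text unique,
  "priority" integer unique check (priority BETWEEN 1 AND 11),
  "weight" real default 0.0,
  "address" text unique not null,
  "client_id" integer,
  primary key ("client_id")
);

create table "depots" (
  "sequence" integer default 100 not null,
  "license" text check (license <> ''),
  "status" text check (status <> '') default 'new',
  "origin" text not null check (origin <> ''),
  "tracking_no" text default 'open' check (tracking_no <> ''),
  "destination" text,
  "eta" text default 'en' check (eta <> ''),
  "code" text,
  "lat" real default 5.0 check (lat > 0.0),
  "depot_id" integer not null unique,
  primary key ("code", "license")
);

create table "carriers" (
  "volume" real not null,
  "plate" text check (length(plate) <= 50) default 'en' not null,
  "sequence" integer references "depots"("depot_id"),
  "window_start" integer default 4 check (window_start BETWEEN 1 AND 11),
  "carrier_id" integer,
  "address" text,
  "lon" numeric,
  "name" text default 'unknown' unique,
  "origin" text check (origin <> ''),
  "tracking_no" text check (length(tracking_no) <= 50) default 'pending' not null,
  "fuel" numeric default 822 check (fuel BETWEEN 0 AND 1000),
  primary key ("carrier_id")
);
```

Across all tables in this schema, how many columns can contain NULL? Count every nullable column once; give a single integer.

16

clients: 4 nullable (origin, code, priority, weight — PK (client_id) and explicit NOT NULL columns excluded).
depots: 5 nullable (status, tracking_no, destination, eta, lat — PK (code, license) and explicit NOT NULL columns excluded).
carriers: 7 nullable (sequence, window_start, address, lon, name, origin, fuel — PK (carrier_id) and explicit NOT NULL columns excluded).
Total: 4 + 5 + 7 = 16.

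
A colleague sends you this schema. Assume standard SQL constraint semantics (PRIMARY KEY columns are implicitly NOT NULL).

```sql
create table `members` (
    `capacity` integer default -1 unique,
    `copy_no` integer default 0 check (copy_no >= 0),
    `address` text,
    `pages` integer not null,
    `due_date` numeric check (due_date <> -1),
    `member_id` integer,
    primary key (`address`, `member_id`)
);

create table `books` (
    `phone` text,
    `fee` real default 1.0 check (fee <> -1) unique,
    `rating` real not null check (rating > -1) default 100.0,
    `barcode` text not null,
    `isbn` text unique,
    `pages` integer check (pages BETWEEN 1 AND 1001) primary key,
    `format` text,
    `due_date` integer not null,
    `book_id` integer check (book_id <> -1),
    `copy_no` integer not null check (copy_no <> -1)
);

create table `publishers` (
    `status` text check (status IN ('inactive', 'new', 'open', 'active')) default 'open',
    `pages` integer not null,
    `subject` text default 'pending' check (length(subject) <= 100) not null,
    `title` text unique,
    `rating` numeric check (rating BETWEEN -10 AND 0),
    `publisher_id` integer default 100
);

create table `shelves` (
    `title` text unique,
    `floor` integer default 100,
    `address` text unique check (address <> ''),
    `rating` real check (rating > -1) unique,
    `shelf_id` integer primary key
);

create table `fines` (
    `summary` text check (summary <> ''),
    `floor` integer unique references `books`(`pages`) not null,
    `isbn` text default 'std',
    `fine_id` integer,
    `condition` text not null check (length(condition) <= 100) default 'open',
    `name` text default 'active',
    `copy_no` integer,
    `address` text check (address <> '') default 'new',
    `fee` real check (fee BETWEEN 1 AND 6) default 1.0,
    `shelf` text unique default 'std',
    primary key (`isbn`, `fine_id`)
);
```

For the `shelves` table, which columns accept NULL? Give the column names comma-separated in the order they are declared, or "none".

- title: UNIQUE does not imply NOT NULL → nullable.
- floor: DEFAULT only fills an omitted column; an explicit NULL is still allowed → nullable.
- address: CHECK does not forbid NULL (a CHECK constraint passes when its expression is NULL) → nullable.
- rating: CHECK does not forbid NULL (a CHECK constraint passes when its expression is NULL) → nullable.
- shelf_id: part of the PRIMARY KEY, which implies NOT NULL → not nullable.

title, floor, address, rating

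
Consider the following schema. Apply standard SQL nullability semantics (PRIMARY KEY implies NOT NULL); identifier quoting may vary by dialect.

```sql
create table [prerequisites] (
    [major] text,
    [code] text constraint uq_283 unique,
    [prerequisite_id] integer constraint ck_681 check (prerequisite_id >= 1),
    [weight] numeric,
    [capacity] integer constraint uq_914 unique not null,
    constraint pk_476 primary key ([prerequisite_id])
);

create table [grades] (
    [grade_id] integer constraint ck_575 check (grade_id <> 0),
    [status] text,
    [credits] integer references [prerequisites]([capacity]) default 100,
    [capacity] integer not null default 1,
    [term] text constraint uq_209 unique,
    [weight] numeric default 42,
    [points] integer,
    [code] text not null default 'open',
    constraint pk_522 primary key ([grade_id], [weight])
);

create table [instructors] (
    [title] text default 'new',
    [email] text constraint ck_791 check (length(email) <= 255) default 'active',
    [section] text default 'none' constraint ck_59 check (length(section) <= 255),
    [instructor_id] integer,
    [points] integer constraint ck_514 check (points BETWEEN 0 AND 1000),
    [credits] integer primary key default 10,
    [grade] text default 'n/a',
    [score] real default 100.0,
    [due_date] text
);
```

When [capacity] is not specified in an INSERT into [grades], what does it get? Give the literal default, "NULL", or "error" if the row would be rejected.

1

capacity has an explicit DEFAULT 1.
When the column is omitted from an INSERT, that default is used.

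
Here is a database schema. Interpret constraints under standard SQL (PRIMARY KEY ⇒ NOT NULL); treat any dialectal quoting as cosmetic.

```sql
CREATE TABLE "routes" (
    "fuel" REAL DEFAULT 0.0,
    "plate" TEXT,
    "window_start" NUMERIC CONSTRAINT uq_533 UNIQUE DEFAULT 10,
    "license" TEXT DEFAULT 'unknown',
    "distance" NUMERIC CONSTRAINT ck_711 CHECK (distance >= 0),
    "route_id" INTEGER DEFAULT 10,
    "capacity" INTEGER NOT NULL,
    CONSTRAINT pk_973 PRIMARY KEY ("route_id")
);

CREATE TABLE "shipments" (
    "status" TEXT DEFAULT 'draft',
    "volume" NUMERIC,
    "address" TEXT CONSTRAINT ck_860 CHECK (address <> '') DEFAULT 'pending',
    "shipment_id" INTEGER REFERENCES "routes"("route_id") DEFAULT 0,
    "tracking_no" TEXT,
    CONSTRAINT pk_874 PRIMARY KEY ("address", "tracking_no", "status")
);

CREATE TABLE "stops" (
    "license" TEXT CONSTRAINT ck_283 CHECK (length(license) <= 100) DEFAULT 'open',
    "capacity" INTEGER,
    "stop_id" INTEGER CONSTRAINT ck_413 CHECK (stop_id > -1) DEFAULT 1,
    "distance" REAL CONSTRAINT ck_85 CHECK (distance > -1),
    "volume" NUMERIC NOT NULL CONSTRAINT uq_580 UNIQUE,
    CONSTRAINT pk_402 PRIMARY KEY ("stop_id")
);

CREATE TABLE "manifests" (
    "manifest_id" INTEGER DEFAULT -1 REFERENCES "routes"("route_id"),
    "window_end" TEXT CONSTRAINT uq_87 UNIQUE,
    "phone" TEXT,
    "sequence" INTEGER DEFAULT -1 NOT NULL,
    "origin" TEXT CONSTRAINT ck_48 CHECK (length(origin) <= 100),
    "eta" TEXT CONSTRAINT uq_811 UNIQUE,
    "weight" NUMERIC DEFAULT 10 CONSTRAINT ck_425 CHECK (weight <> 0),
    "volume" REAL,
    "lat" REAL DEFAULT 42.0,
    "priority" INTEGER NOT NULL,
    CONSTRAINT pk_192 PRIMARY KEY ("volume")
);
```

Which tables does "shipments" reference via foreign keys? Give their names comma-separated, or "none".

- shipment_id REFERENCES routes(route_id).

routes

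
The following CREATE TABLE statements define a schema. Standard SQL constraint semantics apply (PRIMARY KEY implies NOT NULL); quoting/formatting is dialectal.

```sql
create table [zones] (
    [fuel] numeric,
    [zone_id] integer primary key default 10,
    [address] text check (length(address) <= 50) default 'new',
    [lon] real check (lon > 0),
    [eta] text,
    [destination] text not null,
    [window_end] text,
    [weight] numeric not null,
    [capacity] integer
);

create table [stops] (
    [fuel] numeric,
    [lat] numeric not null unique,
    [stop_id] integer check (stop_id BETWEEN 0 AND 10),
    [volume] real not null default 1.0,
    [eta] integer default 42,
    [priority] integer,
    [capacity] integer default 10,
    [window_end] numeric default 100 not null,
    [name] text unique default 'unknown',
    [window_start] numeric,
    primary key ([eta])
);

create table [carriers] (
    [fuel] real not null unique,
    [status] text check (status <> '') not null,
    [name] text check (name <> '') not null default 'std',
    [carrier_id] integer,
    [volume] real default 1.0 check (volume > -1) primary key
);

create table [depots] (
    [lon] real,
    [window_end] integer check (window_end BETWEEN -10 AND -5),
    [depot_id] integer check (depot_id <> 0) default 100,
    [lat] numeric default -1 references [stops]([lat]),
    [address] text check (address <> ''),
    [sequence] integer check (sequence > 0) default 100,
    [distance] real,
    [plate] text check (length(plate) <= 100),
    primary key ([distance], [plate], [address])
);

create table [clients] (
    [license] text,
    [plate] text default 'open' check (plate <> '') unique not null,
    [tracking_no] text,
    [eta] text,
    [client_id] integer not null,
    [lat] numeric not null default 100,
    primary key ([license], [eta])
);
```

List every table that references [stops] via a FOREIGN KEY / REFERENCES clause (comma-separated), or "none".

depots

- depots.lat references stops(lat).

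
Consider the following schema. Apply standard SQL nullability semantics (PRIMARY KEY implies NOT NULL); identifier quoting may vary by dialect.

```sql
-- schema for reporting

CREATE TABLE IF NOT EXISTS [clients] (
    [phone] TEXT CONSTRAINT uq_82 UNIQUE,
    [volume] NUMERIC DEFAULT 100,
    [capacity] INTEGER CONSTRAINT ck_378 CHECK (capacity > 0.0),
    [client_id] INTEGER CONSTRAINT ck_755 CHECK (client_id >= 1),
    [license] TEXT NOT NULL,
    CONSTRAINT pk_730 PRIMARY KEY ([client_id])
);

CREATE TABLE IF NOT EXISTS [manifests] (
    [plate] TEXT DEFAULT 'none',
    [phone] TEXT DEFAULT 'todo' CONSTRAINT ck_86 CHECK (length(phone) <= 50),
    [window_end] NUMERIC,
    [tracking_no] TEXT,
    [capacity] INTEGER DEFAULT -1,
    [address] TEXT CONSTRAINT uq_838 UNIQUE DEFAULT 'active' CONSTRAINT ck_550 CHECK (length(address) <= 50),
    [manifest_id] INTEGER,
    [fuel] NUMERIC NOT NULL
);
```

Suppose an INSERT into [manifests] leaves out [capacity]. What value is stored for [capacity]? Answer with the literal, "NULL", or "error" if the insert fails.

capacity has an explicit DEFAULT -1.
When the column is omitted from an INSERT, that default is used.

-1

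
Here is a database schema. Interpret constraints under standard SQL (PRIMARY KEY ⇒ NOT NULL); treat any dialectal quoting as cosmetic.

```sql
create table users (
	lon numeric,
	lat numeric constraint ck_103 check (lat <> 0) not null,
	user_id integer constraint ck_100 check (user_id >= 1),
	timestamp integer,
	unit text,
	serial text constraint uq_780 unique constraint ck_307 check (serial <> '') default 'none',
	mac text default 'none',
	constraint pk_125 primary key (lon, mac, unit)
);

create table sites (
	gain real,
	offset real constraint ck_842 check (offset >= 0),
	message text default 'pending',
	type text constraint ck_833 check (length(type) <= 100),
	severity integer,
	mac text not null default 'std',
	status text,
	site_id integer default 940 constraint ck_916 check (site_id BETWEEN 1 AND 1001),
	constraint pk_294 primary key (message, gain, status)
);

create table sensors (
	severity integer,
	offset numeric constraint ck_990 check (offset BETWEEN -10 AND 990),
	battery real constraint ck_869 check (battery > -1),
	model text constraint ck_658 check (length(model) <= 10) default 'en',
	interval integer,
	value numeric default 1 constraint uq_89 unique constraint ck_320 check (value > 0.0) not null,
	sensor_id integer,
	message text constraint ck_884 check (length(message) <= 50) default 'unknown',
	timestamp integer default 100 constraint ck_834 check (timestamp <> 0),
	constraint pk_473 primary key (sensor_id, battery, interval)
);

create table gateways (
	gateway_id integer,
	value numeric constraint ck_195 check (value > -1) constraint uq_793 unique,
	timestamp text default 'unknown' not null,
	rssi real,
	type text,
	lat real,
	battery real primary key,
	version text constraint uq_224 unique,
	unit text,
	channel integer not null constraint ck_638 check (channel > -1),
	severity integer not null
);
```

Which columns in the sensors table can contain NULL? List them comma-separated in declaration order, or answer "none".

- severity: no NOT NULL constraint applies → nullable.
- offset: CHECK does not forbid NULL (a CHECK constraint passes when its expression is NULL) → nullable.
- battery: part of the PRIMARY KEY, which implies NOT NULL → not nullable.
- model: CHECK does not forbid NULL (a CHECK constraint passes when its expression is NULL) → nullable.
- interval: part of the PRIMARY KEY, which implies NOT NULL → not nullable.
- value: declared NOT NULL → not nullable.
- sensor_id: part of the PRIMARY KEY, which implies NOT NULL → not nullable.
- message: CHECK does not forbid NULL (a CHECK constraint passes when its expression is NULL) → nullable.
- timestamp: CHECK does not forbid NULL (a CHECK constraint passes when its expression is NULL) → nullable.

severity, offset, model, message, timestamp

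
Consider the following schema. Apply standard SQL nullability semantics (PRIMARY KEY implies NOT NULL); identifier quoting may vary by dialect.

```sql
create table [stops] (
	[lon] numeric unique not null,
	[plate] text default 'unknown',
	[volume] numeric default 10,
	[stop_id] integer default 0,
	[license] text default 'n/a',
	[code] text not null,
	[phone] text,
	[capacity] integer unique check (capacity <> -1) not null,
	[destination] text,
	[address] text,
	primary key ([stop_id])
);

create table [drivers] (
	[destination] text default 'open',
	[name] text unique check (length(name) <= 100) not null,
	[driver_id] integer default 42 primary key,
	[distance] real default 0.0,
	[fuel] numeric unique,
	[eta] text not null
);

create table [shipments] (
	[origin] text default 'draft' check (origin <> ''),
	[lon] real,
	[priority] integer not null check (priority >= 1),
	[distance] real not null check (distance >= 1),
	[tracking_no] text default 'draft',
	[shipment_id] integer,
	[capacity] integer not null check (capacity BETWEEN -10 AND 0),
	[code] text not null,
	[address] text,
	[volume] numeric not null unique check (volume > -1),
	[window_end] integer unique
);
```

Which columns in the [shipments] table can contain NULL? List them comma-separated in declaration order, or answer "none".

origin, lon, tracking_no, shipment_id, address, window_end

- origin: CHECK does not forbid NULL (a CHECK constraint passes when its expression is NULL) → nullable.
- lon: no NOT NULL constraint applies → nullable.
- priority: declared NOT NULL → not nullable.
- distance: declared NOT NULL → not nullable.
- tracking_no: DEFAULT only fills an omitted column; an explicit NULL is still allowed → nullable.
- shipment_id: no NOT NULL constraint applies → nullable.
- capacity: declared NOT NULL → not nullable.
- code: declared NOT NULL → not nullable.
- address: no NOT NULL constraint applies → nullable.
- volume: declared NOT NULL → not nullable.
- window_end: UNIQUE does not imply NOT NULL → nullable.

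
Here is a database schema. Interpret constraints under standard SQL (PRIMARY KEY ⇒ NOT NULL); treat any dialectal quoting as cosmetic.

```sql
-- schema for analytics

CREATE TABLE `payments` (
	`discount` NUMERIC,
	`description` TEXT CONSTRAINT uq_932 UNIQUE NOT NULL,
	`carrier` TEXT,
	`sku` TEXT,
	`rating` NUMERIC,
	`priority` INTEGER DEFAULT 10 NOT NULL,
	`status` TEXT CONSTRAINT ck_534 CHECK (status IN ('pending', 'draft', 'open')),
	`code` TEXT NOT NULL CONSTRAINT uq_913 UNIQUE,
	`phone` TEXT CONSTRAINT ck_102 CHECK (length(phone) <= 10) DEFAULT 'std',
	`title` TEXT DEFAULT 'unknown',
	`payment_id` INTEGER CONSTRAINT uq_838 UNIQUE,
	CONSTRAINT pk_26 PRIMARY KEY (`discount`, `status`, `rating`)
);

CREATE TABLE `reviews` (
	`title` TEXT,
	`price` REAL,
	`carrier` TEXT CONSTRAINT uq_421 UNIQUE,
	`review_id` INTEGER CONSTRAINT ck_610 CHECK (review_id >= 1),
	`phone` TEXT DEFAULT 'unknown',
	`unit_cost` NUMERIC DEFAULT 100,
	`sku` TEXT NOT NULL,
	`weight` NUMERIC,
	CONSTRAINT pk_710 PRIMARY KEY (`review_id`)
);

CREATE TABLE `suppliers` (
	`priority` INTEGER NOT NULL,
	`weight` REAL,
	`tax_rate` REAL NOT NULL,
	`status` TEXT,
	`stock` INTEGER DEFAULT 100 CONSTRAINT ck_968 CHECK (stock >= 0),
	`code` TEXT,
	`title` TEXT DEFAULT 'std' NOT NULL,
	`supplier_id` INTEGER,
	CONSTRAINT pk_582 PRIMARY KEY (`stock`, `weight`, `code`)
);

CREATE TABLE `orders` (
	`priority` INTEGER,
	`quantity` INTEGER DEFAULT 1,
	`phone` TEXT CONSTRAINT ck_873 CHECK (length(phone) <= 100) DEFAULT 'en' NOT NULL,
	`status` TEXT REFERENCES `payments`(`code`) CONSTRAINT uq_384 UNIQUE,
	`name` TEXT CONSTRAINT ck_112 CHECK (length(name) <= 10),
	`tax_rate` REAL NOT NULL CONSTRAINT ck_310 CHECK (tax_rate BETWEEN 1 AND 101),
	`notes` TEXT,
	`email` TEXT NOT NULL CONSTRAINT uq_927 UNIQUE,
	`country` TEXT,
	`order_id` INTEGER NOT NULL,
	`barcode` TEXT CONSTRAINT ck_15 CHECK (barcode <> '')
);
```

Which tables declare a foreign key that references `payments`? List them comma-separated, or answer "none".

- orders.status references payments(code).

orders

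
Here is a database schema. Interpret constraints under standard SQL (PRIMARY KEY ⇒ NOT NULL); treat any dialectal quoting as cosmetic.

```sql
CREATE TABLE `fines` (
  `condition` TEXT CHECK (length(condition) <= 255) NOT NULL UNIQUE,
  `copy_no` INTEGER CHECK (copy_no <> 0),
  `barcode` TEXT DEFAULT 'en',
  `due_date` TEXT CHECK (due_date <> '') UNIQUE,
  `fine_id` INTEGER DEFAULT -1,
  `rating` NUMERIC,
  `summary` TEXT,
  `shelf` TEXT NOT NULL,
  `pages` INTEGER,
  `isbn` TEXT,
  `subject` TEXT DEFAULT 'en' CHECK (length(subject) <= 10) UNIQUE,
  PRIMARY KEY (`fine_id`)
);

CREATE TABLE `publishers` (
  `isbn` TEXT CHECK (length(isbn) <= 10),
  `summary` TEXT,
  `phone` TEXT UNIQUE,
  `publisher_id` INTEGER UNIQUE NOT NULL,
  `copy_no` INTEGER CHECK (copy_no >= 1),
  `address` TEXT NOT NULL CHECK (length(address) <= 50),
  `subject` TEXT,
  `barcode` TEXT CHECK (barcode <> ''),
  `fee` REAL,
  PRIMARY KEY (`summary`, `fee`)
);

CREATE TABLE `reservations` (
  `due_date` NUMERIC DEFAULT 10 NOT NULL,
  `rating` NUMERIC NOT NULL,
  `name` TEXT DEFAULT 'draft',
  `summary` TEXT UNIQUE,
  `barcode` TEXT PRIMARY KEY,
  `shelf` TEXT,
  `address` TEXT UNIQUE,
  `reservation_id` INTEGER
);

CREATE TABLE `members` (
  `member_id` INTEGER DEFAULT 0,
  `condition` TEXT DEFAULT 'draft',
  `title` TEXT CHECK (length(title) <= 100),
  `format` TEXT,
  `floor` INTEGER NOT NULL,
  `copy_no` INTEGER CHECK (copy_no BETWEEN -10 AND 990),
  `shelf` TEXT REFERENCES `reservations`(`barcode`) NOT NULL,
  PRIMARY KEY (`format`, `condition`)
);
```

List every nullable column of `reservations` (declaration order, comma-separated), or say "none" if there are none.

- due_date: declared NOT NULL → not nullable.
- rating: declared NOT NULL → not nullable.
- name: DEFAULT only fills an omitted column; an explicit NULL is still allowed → nullable.
- summary: UNIQUE does not imply NOT NULL → nullable.
- barcode: part of the PRIMARY KEY, which implies NOT NULL → not nullable.
- shelf: no NOT NULL constraint applies → nullable.
- address: UNIQUE does not imply NOT NULL → nullable.
- reservation_id: no NOT NULL constraint applies → nullable.

name, summary, shelf, address, reservation_id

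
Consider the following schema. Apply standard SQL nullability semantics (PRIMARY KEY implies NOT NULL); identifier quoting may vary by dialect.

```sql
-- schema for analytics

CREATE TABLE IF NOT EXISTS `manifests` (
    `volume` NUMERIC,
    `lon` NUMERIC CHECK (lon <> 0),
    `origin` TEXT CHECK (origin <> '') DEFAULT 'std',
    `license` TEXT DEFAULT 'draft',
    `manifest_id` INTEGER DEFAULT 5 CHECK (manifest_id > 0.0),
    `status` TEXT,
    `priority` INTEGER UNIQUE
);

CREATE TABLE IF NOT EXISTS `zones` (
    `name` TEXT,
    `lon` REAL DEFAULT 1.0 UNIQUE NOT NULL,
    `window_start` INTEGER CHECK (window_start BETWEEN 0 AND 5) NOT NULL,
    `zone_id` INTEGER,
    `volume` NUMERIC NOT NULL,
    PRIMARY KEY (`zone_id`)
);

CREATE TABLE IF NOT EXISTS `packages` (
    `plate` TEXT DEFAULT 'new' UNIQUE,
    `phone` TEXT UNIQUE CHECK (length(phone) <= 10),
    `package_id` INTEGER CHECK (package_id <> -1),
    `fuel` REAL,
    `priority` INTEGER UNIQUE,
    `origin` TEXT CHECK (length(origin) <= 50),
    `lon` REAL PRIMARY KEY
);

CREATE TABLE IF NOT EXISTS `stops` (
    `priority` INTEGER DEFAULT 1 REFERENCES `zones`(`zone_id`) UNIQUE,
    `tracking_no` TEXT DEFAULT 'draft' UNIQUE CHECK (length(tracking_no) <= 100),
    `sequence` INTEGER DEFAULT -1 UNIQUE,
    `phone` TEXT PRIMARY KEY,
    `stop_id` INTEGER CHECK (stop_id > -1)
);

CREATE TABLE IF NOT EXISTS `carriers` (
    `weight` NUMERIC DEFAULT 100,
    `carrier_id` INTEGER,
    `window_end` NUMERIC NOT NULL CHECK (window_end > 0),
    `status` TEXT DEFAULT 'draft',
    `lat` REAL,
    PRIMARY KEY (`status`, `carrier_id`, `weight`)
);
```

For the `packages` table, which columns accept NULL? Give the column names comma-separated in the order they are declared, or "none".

plate, phone, package_id, fuel, priority, origin

- plate: UNIQUE does not imply NOT NULL → nullable.
- phone: CHECK does not forbid NULL (a CHECK constraint passes when its expression is NULL) → nullable.
- package_id: CHECK does not forbid NULL (a CHECK constraint passes when its expression is NULL) → nullable.
- fuel: no NOT NULL constraint applies → nullable.
- priority: UNIQUE does not imply NOT NULL → nullable.
- origin: CHECK does not forbid NULL (a CHECK constraint passes when its expression is NULL) → nullable.
- lon: part of the PRIMARY KEY, which implies NOT NULL → not nullable.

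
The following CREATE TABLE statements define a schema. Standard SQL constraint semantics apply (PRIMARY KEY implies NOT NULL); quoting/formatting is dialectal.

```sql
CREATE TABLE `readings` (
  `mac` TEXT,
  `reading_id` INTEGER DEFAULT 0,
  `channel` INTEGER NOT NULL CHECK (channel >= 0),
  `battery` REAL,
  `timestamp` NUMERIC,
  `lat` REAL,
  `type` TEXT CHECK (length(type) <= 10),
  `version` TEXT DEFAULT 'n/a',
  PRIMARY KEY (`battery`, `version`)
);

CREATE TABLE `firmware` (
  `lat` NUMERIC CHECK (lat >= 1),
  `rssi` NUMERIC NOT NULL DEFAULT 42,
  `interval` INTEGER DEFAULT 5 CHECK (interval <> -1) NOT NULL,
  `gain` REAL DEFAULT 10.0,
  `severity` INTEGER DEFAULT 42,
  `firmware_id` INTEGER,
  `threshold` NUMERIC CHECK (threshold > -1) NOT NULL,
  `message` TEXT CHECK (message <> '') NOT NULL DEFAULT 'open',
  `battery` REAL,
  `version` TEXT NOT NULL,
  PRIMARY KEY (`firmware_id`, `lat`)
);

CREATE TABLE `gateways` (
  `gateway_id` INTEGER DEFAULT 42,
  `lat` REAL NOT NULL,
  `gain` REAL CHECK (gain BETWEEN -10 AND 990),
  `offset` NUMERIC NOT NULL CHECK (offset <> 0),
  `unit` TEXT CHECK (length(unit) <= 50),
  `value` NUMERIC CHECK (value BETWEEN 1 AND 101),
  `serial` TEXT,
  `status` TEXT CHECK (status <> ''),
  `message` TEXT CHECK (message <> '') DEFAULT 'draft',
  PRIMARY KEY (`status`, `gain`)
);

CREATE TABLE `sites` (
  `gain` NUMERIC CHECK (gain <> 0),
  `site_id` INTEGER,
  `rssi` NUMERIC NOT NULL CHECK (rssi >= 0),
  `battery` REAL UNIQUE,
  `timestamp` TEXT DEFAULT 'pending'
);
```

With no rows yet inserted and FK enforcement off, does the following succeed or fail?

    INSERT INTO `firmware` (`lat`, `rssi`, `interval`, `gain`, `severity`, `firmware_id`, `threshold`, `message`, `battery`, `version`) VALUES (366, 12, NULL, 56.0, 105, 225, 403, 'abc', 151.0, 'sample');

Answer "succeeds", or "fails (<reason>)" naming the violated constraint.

fails (NOT NULL on interval)

interval is explicitly set to NULL, but interval is declared NOT NULL.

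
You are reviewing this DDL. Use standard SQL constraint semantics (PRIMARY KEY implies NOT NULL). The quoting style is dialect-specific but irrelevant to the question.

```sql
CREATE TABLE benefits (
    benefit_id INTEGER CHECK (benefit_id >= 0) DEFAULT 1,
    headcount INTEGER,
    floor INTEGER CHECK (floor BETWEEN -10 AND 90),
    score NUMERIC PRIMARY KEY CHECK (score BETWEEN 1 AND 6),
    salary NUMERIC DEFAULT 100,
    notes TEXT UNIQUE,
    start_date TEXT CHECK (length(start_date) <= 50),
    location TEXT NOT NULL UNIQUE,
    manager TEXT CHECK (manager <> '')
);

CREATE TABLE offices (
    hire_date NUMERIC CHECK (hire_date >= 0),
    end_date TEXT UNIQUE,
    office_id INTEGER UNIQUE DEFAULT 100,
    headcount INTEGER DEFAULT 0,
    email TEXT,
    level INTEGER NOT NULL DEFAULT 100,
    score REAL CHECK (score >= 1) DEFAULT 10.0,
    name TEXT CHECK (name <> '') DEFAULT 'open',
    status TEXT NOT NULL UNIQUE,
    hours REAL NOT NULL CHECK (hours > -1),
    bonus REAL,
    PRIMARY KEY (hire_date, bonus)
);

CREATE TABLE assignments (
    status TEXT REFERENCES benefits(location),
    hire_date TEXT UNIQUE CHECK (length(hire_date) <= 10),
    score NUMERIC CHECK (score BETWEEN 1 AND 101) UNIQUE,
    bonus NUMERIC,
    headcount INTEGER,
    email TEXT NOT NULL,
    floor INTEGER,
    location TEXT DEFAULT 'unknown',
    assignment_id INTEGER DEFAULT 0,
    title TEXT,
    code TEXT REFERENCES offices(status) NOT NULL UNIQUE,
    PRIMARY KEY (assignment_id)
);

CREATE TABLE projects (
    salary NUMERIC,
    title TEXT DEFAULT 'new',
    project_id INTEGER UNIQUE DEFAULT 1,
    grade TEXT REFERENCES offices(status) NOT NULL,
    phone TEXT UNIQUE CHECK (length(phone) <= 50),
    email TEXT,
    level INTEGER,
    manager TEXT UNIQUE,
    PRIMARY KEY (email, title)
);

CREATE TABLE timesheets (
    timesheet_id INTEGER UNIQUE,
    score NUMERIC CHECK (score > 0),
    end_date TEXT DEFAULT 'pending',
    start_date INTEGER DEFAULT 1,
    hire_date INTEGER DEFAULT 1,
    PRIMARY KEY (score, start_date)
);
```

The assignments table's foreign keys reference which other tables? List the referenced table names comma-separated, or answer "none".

- status REFERENCES benefits(location).
- code REFERENCES offices(status).

benefits, offices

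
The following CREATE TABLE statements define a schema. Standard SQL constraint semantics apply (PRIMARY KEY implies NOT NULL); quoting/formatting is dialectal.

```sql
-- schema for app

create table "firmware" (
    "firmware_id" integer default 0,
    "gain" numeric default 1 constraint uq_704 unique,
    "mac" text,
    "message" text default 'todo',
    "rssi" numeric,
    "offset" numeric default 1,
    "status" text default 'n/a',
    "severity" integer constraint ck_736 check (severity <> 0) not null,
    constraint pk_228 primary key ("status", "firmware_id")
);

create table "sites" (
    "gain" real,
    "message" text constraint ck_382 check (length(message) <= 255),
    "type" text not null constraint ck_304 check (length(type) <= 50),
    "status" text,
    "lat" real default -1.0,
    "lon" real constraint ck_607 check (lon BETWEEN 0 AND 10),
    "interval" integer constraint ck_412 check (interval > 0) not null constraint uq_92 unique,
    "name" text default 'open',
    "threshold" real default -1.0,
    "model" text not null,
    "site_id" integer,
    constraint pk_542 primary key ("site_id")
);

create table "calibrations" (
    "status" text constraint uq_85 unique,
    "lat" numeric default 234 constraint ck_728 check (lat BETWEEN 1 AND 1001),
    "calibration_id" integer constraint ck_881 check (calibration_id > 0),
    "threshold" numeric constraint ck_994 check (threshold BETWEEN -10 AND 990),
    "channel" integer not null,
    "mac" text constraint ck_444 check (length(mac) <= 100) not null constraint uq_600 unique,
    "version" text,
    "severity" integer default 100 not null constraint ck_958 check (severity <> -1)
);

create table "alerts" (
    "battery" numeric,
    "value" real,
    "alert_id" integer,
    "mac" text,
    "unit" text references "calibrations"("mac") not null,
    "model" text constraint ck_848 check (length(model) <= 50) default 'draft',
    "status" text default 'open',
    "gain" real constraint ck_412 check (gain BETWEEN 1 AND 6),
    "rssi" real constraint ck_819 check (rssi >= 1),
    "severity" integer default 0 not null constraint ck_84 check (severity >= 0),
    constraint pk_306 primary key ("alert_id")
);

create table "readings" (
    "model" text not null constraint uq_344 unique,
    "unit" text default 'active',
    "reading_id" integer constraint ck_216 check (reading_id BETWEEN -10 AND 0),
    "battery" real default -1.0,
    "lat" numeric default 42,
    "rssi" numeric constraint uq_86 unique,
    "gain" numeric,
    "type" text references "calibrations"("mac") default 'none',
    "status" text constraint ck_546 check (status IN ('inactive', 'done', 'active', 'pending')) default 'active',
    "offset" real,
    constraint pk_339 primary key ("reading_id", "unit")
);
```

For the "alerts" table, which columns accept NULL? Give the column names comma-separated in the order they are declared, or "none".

battery, value, mac, model, status, gain, rssi

- battery: no NOT NULL constraint applies → nullable.
- value: no NOT NULL constraint applies → nullable.
- alert_id: part of the PRIMARY KEY, which implies NOT NULL → not nullable.
- mac: no NOT NULL constraint applies → nullable.
- unit: declared NOT NULL → not nullable.
- model: CHECK does not forbid NULL (a CHECK constraint passes when its expression is NULL) → nullable.
- status: DEFAULT only fills an omitted column; an explicit NULL is still allowed → nullable.
- gain: CHECK does not forbid NULL (a CHECK constraint passes when its expression is NULL) → nullable.
- rssi: CHECK does not forbid NULL (a CHECK constraint passes when its expression is NULL) → nullable.
- severity: declared NOT NULL → not nullable.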